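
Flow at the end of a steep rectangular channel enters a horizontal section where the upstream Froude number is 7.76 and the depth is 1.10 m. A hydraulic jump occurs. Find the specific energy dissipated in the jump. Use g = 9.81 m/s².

ΔE = 22.4 m

Fr₁ = 7.76 (given).
Bélanger equation: y₂/y₁ = ½[√(1 + 8Fr₁²) − 1] = ½[√482.7 − 1] = 10.5.
y₂ = 10.5 × 1.10 = 11.5 m.
Head loss: ΔE = (y₂ − y₁)³/(4y₁y₂) = (11.5 − 1.10)³/(4×1.10×11.5) = 1136/50.8 = 22.4 m.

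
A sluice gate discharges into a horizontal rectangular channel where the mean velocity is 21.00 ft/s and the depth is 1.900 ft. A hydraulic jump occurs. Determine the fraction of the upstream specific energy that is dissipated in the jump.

ΔE/E₁ = 0.206 (20.6%)

Fr₁ = V₁/√(g·y₁) = 21.00/√(32.2×1.900) = 2.685.
Bélanger equation: y₂/y₁ = ½[√(1 + 8Fr₁²) − 1] = ½[√58.666 − 1] = 3.330.
y₂ = 3.330 × 1.900 = 6.326 ft.
E₁ = y₁ + V₁²/2g = 8.748 ft. ΔE = (y₂ − y₁)³/(4y₁y₂) = 1.804 ft. ΔE/E₁ = 1.804/8.748 = 0.206.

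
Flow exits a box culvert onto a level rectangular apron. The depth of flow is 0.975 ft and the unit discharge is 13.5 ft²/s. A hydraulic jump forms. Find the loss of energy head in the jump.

V₁ = q/y₁ = 13.5/0.975 = 13.8 ft/s. Fr₁ = V₁/√(g·y₁) = 13.8/√(32.2×0.975) = 2.47.
Sequent-depth ratio: y₂/y₁ = ½[√(1 + 8Fr₁²) − 1] = ½[√49.85 − 1] = 3.03.
y₂ = 3.03 × 0.975 = 2.95 ft.
Head loss: ΔE = (y₂ − y₁)³/(4y₁y₂) = (2.95 − 0.975)³/(4×0.975×2.95) = 7.76/11.5 = 0.673 ft.

ΔE = 0.673 ft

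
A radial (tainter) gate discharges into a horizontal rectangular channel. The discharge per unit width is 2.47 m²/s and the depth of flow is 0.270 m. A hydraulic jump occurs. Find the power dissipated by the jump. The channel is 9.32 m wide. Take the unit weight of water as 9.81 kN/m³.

V₁ = q/y₁ = 2.47/0.270 = 9.15 m/s. Fr₁ = V₁/√(g·y₁) = 9.15/√(9.81×0.270) = 5.62.
Bélanger equation: y₂/y₁ = ½[√(1 + 8Fr₁²) − 1] = ½[√253.8 − 1] = 7.47.
y₂ = 7.47 × 0.270 = 2.02 m.
Head loss: ΔE = (y₂ − y₁)³/(4y₁y₂) = (2.02 − 0.270)³/(4×0.270×2.02) = 5.32/2.18 = 2.44 m.
Q = q·b = 2.47 × 9.32 = 23.0 m³/s. P = γ·Q·ΔE = 9.81 × 23.0 × 2.44 = 552 kW.

P = 552 kW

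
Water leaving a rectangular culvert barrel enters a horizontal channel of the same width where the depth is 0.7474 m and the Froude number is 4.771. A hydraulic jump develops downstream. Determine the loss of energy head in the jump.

Fr₁ = 4.771 (given).
Sequent-depth ratio: y₂/y₁ = ½[√(1 + 8Fr₁²) − 1] = ½[√183.10 − 1] = 6.266.
y₂ = 6.266 × 0.7474 = 4.683 m.
V₁ = Fr₁·√(g·y₁) = 4.771×√(9.81×0.7474) = 12.92 m/s; q = V₁·y₁ = 9.655 m²/s. V₂ = q/y₂ = 9.655/4.683 = 2.062 m/s. E₁ = y₁ + V₁²/2g = 9.254 m; E₂ = y₂ + V₂²/2g = 4.900 m. ΔE = E₁ − E₂ = 4.354 m.

ΔE = 4.354 m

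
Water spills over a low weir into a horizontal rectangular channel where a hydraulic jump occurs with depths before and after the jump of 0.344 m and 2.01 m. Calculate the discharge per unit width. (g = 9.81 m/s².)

q = 2.83 m²/s

For a rectangular channel the momentum equation gives q² = ½·g·y₁·y₂·(y₁ + y₂) = ½×9.81×0.344×2.01×2.35 = 7.98.
q = √7.98 = 2.83 m²/s.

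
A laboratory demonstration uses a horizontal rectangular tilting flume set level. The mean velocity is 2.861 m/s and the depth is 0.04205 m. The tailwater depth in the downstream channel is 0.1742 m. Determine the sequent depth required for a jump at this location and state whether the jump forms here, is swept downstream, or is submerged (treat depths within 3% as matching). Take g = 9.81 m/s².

Fr₁ = V₁/√(g·y₁) = 2.861/√(9.81×0.04205) = 4.455.
Bélanger equation: y₂/y₁ = ½[√(1 + 8Fr₁²) − 1] = ½[√159.74 − 1] = 5.819.
y₂ = 5.819 × 0.04205 = 0.2447 m.
Tailwater y_tw = 0.1742 m: y_tw < y₂, so the jump is swept downstream.

y₂ = 0.2447 m; the jump is swept downstream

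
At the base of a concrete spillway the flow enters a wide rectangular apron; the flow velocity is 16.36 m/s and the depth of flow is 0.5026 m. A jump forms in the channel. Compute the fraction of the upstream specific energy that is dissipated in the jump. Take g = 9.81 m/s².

Fr₁ = V₁/√(g·y₁) = 16.36/√(9.81×0.5026) = 7.368.
By Bélanger, y₂/y₁ = ½[√(1 + 8Fr₁²) − 1] = ½[√435.28 − 1] = 9.932.
y₂ = 9.932 × 0.5026 = 4.992 m.
E₁ = y₁ + V₁²/2g = 14.14 m. ΔE = (y₂ − y₁)³/(4y₁y₂) = 9.014 m. ΔE/E₁ = 9.014/14.14 = 0.637.

ΔE/E₁ = 0.637 (63.7%)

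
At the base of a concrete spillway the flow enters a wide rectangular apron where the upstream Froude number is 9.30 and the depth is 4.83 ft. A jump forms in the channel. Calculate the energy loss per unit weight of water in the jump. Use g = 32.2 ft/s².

Fr₁ = 9.30 (given).
By Bélanger, y₂/y₁ = ½[√(1 + 8Fr₁²) − 1] = ½[√692.9 − 1] = 12.7.
y₂ = 12.7 × 4.83 = 61.2 ft.
Head loss: ΔE = (y₂ − y₁)³/(4y₁y₂) = (61.2 − 4.83)³/(4×4.83×61.2) = 178700/1182 = 151 ft.

ΔE = 151 ft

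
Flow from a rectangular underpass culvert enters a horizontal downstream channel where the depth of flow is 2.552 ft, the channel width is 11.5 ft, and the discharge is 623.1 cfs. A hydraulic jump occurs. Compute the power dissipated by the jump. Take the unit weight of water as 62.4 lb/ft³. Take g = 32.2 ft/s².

P = 100.2 hp

q = Q/b = 623.1/11.5 = 54.18 ft²/s; V₁ = q/y₁ = 21.23 ft/s. Fr₁ = V₁/√(g·y₁) = 2.342.
Bélanger equation: y₂/y₁ = ½[√(1 + 8Fr₁²) − 1] = ½[√44.885 − 1] = 2.850.
y₂ = 2.850 × 2.552 = 7.273 ft.
Head loss: ΔE = (y₂ − y₁)³/(4y₁y₂) = (7.273 − 2.552)³/(4×2.552×7.273) = 105.2/74.24 = 1.417 ft.
P = γ·Q·ΔE/550 = 62.4 × 623.1 × 1.417 / 550 = 100.2 hp.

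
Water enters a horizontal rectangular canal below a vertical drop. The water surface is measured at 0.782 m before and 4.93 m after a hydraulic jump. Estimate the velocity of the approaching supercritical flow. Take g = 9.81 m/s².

V₁ = 13.3 m/s

For a rectangular channel the momentum equation gives q² = ½·g·y₁·y₂·(y₁ + y₂) = ½×9.81×0.782×4.93×5.71 = 108.
q = √108 = 10.4 m²/s.
V₁ = q/y₁ = 10.4/0.782 = 13.3 m/s.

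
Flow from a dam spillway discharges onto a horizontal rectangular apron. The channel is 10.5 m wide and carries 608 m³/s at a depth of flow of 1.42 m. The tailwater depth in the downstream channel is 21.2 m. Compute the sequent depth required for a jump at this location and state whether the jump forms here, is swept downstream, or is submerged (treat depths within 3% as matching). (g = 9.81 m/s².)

y₂ = 21.2 m; the jump forms here

q = Q/b = 608/10.5 = 57.9 m²/s; V₁ = q/y₁ = 40.8 m/s. Fr₁ = V₁/√(g·y₁) = 10.9.
Bélanger equation: y₂/y₁ = ½[√(1 + 8Fr₁²) − 1] = ½[√956.0 − 1] = 15.0.
y₂ = 15.0 × 1.42 = 21.2 m.
Tailwater y_tw = 21.2 m: y_tw ≈ y₂, so the jump forms here.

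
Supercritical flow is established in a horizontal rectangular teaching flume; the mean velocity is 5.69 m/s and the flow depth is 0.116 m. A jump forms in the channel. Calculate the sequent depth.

Fr₁ = V₁/√(g·y₁) = 5.69/√(9.81×0.116) = 5.33.
By Bélanger, y₂/y₁ = ½[√(1 + 8Fr₁²) − 1] = ½[√228.6 − 1] = 7.06.
y₂ = 7.06 × 0.116 = 0.819 m.

y₂ = 0.819 m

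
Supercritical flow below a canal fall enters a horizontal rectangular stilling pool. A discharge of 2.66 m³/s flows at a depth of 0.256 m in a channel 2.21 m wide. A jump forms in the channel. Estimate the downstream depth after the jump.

q = Q/b = 2.66/2.21 = 1.20 m²/s; V₁ = q/y₁ = 4.70 m/s. Fr₁ = V₁/√(g·y₁) = 2.97.
Bélanger equation: y₂/y₁ = ½[√(1 + 8Fr₁²) − 1] = ½[√71.42 − 1] = 3.73.
y₂ = 3.73 × 0.256 = 0.954 m.

y₂ = 0.954 m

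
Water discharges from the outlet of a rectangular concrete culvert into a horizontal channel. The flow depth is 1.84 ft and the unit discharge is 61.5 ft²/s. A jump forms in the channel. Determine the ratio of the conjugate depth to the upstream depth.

y₂/y₁ = 5.66

V₁ = q/y₁ = 61.5/1.84 = 33.4 ft/s. Fr₁ = V₁/√(g·y₁) = 33.4/√(32.2×1.84) = 4.34.
Bélanger equation: y₂/y₁ = ½[√(1 + 8Fr₁²) − 1] = ½[√151.8 − 1] = 5.66.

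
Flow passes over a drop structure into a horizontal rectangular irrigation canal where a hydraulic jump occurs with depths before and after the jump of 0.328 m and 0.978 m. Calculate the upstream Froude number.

Fr₁ = 2.44

For a rectangular channel the momentum equation gives q² = ½·g·y₁·y₂·(y₁ + y₂) = ½×9.81×0.328×0.978×1.31 = 2.05.
q = √2.05 = 1.43 m²/s.
V₁ = q/y₁ = 4.37 m/s; Fr₁ = V₁/√(g·y₁) = 2.44.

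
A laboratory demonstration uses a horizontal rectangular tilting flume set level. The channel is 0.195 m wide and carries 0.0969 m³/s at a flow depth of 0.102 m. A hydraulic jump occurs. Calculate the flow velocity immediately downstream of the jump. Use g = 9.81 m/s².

V₂ = 0.761 m/s

q = Q/b = 0.0969/0.195 = 0.497 m²/s; V₁ = q/y₁ = 4.87 m/s. Fr₁ = V₁/√(g·y₁) = 4.87.
Bélanger equation: y₂/y₁ = ½[√(1 + 8Fr₁²) − 1] = ½[√190.8 − 1] = 6.41.
y₂ = 6.41 × 0.102 = 0.653 m.
V₂ = q/y₂ = 0.497/0.653 = 0.761 m/s.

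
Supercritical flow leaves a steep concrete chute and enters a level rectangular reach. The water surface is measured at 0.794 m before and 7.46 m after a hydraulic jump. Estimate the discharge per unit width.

q = 15.5 m²/s

For a rectangular channel the momentum equation gives q² = ½·g·y₁·y₂·(y₁ + y₂) = ½×9.81×0.794×7.46×8.25 = 240.
q = √240 = 15.5 m²/s.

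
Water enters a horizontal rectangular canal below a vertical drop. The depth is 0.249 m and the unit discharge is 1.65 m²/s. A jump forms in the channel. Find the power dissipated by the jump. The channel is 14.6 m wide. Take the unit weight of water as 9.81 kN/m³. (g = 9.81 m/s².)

P = 246 kW

V₁ = q/y₁ = 1.65/0.249 = 6.63 m/s. Fr₁ = V₁/√(g·y₁) = 6.63/√(9.81×0.249) = 4.24.
Sequent-depth ratio: y₂/y₁ = ½[√(1 + 8Fr₁²) − 1] = ½[√144.8 − 1] = 5.52.
y₂ = 5.52 × 0.249 = 1.37 m.
V₂ = q/y₂ = 1.65/1.37 = 1.20 m/s. E₁ = y₁ + V₁²/2g = 2.49 m; E₂ = y₂ + V₂²/2g = 1.45 m. ΔE = E₁ − E₂ = 1.04 m.
Q = q·b = 1.65 × 14.6 = 24.1 m³/s. P = γ·Q·ΔE = 9.81 × 24.1 × 1.04 = 246 kW.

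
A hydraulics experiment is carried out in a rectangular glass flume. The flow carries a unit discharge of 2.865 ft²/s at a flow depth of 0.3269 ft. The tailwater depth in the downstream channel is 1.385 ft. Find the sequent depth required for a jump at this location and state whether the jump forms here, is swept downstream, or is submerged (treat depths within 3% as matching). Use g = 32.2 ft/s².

V₁ = q/y₁ = 2.865/0.3269 = 8.764 ft/s. Fr₁ = V₁/√(g·y₁) = 8.764/√(32.2×0.3269) = 2.701.
Bélanger equation: y₂/y₁ = ½[√(1 + 8Fr₁²) − 1] = ½[√59.377 − 1] = 3.353.
y₂ = 3.353 × 0.3269 = 1.096 ft.
Tailwater y_tw = 1.385 ft: y_tw > y₂, so the jump is submerged.

y₂ = 1.096 ft; the jump is submerged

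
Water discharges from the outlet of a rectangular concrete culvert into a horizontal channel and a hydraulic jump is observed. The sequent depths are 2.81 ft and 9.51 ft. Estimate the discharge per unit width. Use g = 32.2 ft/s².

q = 72.8 ft²/s

For a rectangular channel the momentum equation gives q² = ½·g·y₁·y₂·(y₁ + y₂) = ½×32.2×2.81×9.51×12.3 = 5301.
q = √5301 = 72.8 ft²/s.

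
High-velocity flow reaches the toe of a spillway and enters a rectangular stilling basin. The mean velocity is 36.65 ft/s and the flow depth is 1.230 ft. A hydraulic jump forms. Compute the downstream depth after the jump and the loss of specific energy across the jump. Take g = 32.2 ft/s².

Fr₁ = V₁/√(g·y₁) = 36.65/√(32.2×1.230) = 5.824.
Bélanger equation: y₂/y₁ = ½[√(1 + 8Fr₁²) − 1] = ½[√272.32 − 1] = 7.751.
y₂ = 7.751 × 1.230 = 9.534 ft.
Head loss: ΔE = (y₂ − y₁)³/(4y₁y₂) = (9.534 − 1.230)³/(4×1.230×9.534) = 572.6/46.91 = 12.21 ft.

y₂ = 9.534 ft; ΔE = 12.21 ft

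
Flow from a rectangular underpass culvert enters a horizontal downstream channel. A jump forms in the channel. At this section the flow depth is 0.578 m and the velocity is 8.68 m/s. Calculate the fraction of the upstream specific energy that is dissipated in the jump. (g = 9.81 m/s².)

Fr₁ = V₁/√(g·y₁) = 8.68/√(9.81×0.578) = 3.65.
From the momentum equation for a rectangular channel, y₂/y₁ = ½[√(1 + 8Fr₁²) − 1] = ½[√107.3 − 1] = 4.68.
y₂ = 4.68 × 0.578 = 2.70 m.
E₁ = y₁ + V₁²/2g = 4.42 m. ΔE = (y₂ − y₁)³/(4y₁y₂) = 1.54 m. ΔE/E₁ = 1.54/4.42 = 0.348.

ΔE/E₁ = 0.348 (34.8%)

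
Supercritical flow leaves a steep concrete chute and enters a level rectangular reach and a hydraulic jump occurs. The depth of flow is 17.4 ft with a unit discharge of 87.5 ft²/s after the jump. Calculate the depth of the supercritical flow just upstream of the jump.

y₁ = 1.45 ft

V₂ = q/y₂ = 87.5/17.4 = 5.03 ft/s; Fr₂ = V₂/√(g·y₂) = 0.212.
The Bélanger relation is symmetric: y₁/y₂ = ½[√(1 + 8Fr₂²) − 1] = ½[√1.361 − 1] = 0.0833.
y₁ = 0.0833 × 17.4 = 1.45 ft.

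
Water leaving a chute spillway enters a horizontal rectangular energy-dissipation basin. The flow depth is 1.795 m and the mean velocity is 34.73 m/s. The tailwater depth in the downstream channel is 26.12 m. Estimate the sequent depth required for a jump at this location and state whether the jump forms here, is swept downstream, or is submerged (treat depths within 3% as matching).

Fr₁ = V₁/√(g·y₁) = 34.73/√(9.81×1.795) = 8.276.
Bélanger equation: y₂/y₁ = ½[√(1 + 8Fr₁²) − 1] = ½[√548.98 − 1] = 11.22.
y₂ = 11.22 × 1.795 = 20.13 m.
Tailwater y_tw = 26.12 m: y_tw > y₂, so the jump is submerged.

y₂ = 20.13 m; the jump is submerged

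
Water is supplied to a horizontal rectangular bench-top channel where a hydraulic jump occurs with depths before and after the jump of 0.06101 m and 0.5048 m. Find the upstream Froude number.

Fr₁ = 6.194

For a rectangular channel the momentum equation gives q² = ½·g·y₁·y₂·(y₁ + y₂) = ½×9.81×0.06101×0.5048×0.5658 = 0.08547.
q = √0.08547 = 0.2924 m²/s.
V₁ = q/y₁ = 4.792 m/s; Fr₁ = V₁/√(g·y₁) = 6.194.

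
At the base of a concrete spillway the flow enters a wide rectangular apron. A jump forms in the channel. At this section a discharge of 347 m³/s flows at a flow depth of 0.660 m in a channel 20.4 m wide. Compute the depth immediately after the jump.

y₂ = 9.13 m

q = Q/b = 347/20.4 = 17.0 m²/s; V₁ = q/y₁ = 25.8 m/s. Fr₁ = V₁/√(g·y₁) = 10.1.
Bélanger equation: y₂/y₁ = ½[√(1 + 8Fr₁²) − 1] = ½[√821.7 − 1] = 13.8.
y₂ = 13.8 × 0.660 = 9.13 m.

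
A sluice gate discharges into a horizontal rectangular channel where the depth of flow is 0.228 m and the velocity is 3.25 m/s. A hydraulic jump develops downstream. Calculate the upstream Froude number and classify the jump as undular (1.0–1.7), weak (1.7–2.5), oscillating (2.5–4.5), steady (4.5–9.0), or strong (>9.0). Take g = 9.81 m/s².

Fr₁ = 2.17; weak jump

Fr₁ = V₁/√(g·y₁) = 3.25/√(9.81×0.228) = 2.17.
Fr₁ = 2.17 lies in the weak range.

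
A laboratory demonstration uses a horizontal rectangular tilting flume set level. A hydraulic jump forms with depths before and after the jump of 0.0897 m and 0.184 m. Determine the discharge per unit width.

q = 0.149 m²/s

For a rectangular channel the momentum equation gives q² = ½·g·y₁·y₂·(y₁ + y₂) = ½×9.81×0.0897×0.184×0.274 = 0.0222.
q = √0.0222 = 0.149 m²/s.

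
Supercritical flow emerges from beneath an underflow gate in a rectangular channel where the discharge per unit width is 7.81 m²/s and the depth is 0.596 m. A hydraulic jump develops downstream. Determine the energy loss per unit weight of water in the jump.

V₁ = q/y₁ = 7.81/0.596 = 13.1 m/s. Fr₁ = V₁/√(g·y₁) = 13.1/√(9.81×0.596) = 5.42.
Bélanger equation: y₂/y₁ = ½[√(1 + 8Fr₁²) − 1] = ½[√236.0 − 1] = 7.18.
y₂ = 7.18 × 0.596 = 4.28 m.
Head loss: ΔE = (y₂ − y₁)³/(4y₁y₂) = (4.28 − 0.596)³/(4×0.596×4.28) = 50.0/10.2 = 4.90 m.

ΔE = 4.90 m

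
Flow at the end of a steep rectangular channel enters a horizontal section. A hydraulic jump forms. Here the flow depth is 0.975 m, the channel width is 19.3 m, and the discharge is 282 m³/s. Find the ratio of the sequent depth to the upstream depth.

y₂/y₁ = 6.37

q = Q/b = 282/19.3 = 14.6 m²/s; V₁ = q/y₁ = 15.0 m/s. Fr₁ = V₁/√(g·y₁) = 4.85.
Sequent-depth ratio: y₂/y₁ = ½[√(1 + 8Fr₁²) − 1] = ½[√188.8 − 1] = 6.37.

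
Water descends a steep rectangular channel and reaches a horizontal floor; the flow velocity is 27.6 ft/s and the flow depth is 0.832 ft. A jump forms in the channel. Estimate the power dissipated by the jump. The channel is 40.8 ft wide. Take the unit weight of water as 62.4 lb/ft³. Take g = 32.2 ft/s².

Fr₁ = V₁/√(g·y₁) = 27.6/√(32.2×0.832) = 5.33.
Sequent-depth ratio: y₂/y₁ = ½[√(1 + 8Fr₁²) − 1] = ½[√228.5 − 1] = 7.06.
y₂ = 7.06 × 0.832 = 5.87 ft.
q = V₁·y₁ = 27.6 × 0.832 = 23.0 ft²/s. V₂ = q/y₂ = 23.0/5.87 = 3.91 ft/s. E₁ = y₁ + V₁²/2g = 12.7 ft; E₂ = y₂ + V₂²/2g = 6.11 ft. ΔE = E₁ − E₂ = 6.55 ft.
Q = q·b = 23.0 × 40.8 = 937 cfs. P = γ·Q·ΔE/550 = 62.4 × 937 × 6.55 / 550 = 696 hp.

P = 696 hp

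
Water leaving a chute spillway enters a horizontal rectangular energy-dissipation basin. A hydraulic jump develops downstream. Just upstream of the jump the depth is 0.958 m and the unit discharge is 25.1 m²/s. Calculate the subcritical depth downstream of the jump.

y₂ = 11.1 m

V₁ = q/y₁ = 25.1/0.958 = 26.2 m/s. Fr₁ = V₁/√(g·y₁) = 26.2/√(9.81×0.958) = 8.55.
From the momentum equation for a rectangular channel, y₂/y₁ = ½[√(1 + 8Fr₁²) − 1] = ½[√585.3 − 1] = 11.6.
y₂ = 11.6 × 0.958 = 11.1 m.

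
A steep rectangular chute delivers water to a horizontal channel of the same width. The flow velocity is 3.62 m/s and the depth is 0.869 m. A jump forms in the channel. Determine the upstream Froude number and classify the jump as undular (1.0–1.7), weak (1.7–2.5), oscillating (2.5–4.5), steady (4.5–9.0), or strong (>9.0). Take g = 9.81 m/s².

Fr₁ = 1.24; undular jump

Fr₁ = V₁/√(g·y₁) = 3.62/√(9.81×0.869) = 1.24.
Fr₁ = 1.24 lies in the undular range.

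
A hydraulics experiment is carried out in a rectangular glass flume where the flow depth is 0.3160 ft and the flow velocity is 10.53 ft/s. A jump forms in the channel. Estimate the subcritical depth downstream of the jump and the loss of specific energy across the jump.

Fr₁ = V₁/√(g·y₁) = 10.53/√(32.2×0.3160) = 3.301.
By Bélanger, y₂/y₁ = ½[√(1 + 8Fr₁²) − 1] = ½[√88.177 − 1] = 4.195.
y₂ = 4.195 × 0.3160 = 1.326 ft.
q = V₁·y₁ = 10.53 × 0.3160 = 3.327 ft²/s. V₂ = q/y₂ = 3.327/1.326 = 2.510 ft/s. E₁ = y₁ + V₁²/2g = 2.038 ft; E₂ = y₂ + V₂²/2g = 1.423 ft. ΔE = E₁ − E₂ = 0.6143 ft.

y₂ = 1.326 ft; ΔE = 0.6143 ft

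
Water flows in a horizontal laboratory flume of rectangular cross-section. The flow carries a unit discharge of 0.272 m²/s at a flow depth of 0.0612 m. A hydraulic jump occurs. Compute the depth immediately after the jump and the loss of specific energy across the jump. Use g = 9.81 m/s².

y₂ = 0.467 m; ΔE = 0.584 m

V₁ = q/y₁ = 0.272/0.0612 = 4.44 m/s. Fr₁ = V₁/√(g·y₁) = 4.44/√(9.81×0.0612) = 5.74.
By Bélanger, y₂/y₁ = ½[√(1 + 8Fr₁²) − 1] = ½[√264.2 − 1] = 7.63.
y₂ = 7.63 × 0.0612 = 0.467 m.
V₂ = q/y₂ = 0.272/0.467 = 0.583 m/s. E₁ = y₁ + V₁²/2g = 1.07 m; E₂ = y₂ + V₂²/2g = 0.484 m. ΔE = E₁ − E₂ = 0.584 m.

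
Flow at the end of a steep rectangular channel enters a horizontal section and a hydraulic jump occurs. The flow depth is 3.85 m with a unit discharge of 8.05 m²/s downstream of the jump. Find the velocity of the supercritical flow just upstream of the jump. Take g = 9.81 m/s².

V₂ = q/y₂ = 8.05/3.85 = 2.09 m/s; Fr₂ = V₂/√(g·y₂) = 0.340.
Since the conjugate-depth ratio holds either way, y₁/y₂ = ½[√(1 + 8Fr₂²) − 1] = ½[√1.926 − 1] = 0.194.
y₁ = 0.194 × 3.85 = 0.747 m.
V₁ = q/y₁ = 8.05/0.747 = 10.8 m/s.

V₁ = 10.8 m/s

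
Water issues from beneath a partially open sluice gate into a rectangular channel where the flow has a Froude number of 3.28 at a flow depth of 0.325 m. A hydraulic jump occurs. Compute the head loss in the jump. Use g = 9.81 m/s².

ΔE = 0.619 m

Fr₁ = 3.28 (given).
Bélanger equation: y₂/y₁ = ½[√(1 + 8Fr₁²) − 1] = ½[√87.07 − 1] = 4.17.
y₂ = 4.17 × 0.325 = 1.35 m.
V₁ = Fr₁·√(g·y₁) = 3.28×√(9.81×0.325) = 5.86 m/s; q = V₁·y₁ = 1.90 m²/s. V₂ = q/y₂ = 1.90/1.35 = 1.41 m/s. E₁ = y₁ + V₁²/2g = 2.07 m; E₂ = y₂ + V₂²/2g = 1.45 m. ΔE = E₁ − E₂ = 0.619 m.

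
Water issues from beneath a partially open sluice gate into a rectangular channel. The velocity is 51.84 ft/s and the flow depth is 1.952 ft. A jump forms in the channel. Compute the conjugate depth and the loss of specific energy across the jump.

y₂ = 17.10 ft; ΔE = 26.04 ft

Fr₁ = V₁/√(g·y₁) = 51.84/√(32.2×1.952) = 6.539.
Bélanger equation: y₂/y₁ = ½[√(1 + 8Fr₁²) − 1] = ½[√343.05 − 1] = 8.761.
y₂ = 8.761 × 1.952 = 17.10 ft.
Head loss: ΔE = (y₂ − y₁)³/(4y₁y₂) = (17.10 − 1.952)³/(4×1.952×17.10) = 3477/133.5 = 26.04 ft.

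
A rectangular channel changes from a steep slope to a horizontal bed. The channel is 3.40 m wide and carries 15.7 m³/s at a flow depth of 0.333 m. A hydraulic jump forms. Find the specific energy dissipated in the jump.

ΔE = 6.59 m

q = Q/b = 15.7/3.40 = 4.62 m²/s; V₁ = q/y₁ = 13.9 m/s. Fr₁ = V₁/√(g·y₁) = 7.67.
From the momentum equation for a rectangular channel, y₂/y₁ = ½[√(1 + 8Fr₁²) − 1] = ½[√471.9 − 1] = 10.4.
y₂ = 10.4 × 0.333 = 3.45 m.
V₂ = q/y₂ = 4.62/3.45 = 1.34 m/s. E₁ = y₁ + V₁²/2g = 10.1 m; E₂ = y₂ + V₂²/2g = 3.54 m. ΔE = E₁ − E₂ = 6.59 m.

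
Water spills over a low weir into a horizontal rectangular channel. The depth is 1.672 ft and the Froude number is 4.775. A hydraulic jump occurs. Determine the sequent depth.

y₂ = 10.49 ft

Fr₁ = 4.775 (given).
Conjugate-depth relation: y₂/y₁ = ½[√(1 + 8Fr₁²) − 1] = ½[√183.41 − 1] = 6.271.
y₂ = 6.271 × 1.672 = 10.49 ft.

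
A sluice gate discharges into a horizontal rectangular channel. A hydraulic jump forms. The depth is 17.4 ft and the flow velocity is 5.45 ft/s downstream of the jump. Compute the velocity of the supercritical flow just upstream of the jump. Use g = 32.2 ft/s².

Fr₂ = V₂/√(g·y₂) = 5.45/√(32.2×17.4) = 0.230.
The Bélanger relation is symmetric: y₁/y₂ = ½[√(1 + 8Fr₂²) − 1] = ½[√1.424 − 1] = 0.0967.
y₁ = 0.0967 × 17.4 = 1.68 ft.
V₁ = q/y₁ = 94.8/1.68 = 56.4 ft/s.

V₁ = 56.4 ft/s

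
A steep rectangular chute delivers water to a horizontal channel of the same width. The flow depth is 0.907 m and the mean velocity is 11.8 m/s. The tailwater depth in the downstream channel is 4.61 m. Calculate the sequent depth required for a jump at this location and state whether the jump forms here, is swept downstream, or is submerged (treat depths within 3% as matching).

y₂ = 4.64 m; the jump forms here

Fr₁ = V₁/√(g·y₁) = 11.8/√(9.81×0.907) = 3.96.
Bélanger equation: y₂/y₁ = ½[√(1 + 8Fr₁²) − 1] = ½[√126.2 − 1] = 5.12.
y₂ = 5.12 × 0.907 = 4.64 m.
Tailwater y_tw = 4.61 m: y_tw ≈ y₂, so the jump forms here.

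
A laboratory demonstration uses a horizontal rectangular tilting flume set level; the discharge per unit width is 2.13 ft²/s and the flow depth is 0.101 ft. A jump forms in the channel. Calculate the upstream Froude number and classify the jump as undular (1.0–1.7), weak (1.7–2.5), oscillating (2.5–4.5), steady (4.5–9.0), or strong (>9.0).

V₁ = q/y₁ = 2.13/0.101 = 21.1 ft/s. Fr₁ = V₁/√(g·y₁) = 21.1/√(32.2×0.101) = 11.7.
Fr₁ = 11.7 lies in the strong range.

Fr₁ = 11.7; strong jump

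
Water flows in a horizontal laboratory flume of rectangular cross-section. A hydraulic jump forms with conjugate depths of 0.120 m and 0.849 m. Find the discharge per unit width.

q = 0.696 m²/s

For a rectangular channel the momentum equation gives q² = ½·g·y₁·y₂·(y₁ + y₂) = ½×9.81×0.120×0.849×0.969 = 0.484.
q = √0.484 = 0.696 m²/s.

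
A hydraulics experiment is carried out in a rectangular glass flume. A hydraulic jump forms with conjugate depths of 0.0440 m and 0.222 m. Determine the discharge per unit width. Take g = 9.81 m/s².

For a rectangular channel the momentum equation gives q² = ½·g·y₁·y₂·(y₁ + y₂) = ½×9.81×0.0440×0.222×0.266 = 0.0127.
q = √0.0127 = 0.113 m²/s.

q = 0.113 m²/s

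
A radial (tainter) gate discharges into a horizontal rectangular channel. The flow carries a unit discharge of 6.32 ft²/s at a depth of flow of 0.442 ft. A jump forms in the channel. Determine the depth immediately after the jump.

y₂ = 2.16 ft

V₁ = q/y₁ = 6.32/0.442 = 14.3 ft/s. Fr₁ = V₁/√(g·y₁) = 14.3/√(32.2×0.442) = 3.79.
From the momentum equation for a rectangular channel, y₂/y₁ = ½[√(1 + 8Fr₁²) − 1] = ½[√115.9 − 1] = 4.88.
y₂ = 4.88 × 0.442 = 2.16 ft.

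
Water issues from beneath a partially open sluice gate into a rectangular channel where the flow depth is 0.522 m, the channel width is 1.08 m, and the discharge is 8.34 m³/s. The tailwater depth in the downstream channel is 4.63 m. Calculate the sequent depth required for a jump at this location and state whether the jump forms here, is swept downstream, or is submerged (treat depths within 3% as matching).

q = Q/b = 8.34/1.08 = 7.72 m²/s; V₁ = q/y₁ = 14.8 m/s. Fr₁ = V₁/√(g·y₁) = 6.54.
Sequent-depth ratio: y₂/y₁ = ½[√(1 + 8Fr₁²) − 1] = ½[√342.9 − 1] = 8.76.
y₂ = 8.76 × 0.522 = 4.57 m.
Tailwater y_tw = 4.63 m: y_tw ≈ y₂, so the jump forms here.

y₂ = 4.57 m; the jump forms here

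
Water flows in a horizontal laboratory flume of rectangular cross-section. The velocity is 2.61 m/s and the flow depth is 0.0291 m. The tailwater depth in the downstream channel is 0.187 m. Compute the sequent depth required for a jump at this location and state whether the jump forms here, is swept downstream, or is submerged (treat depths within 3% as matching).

Fr₁ = V₁/√(g·y₁) = 2.61/√(9.81×0.0291) = 4.88.
Bélanger equation: y₂/y₁ = ½[√(1 + 8Fr₁²) − 1] = ½[√191.9 − 1] = 6.43.
y₂ = 6.43 × 0.0291 = 0.187 m.
Tailwater y_tw = 0.187 m: y_tw ≈ y₂, so the jump forms here.

y₂ = 0.187 m; the jump forms here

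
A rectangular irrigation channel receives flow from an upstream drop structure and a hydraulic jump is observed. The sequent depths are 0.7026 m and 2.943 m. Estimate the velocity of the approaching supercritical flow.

For a rectangular channel the momentum equation gives q² = ½·g·y₁·y₂·(y₁ + y₂) = ½×9.81×0.7026×2.943×3.646 = 36.97.
q = √36.97 = 6.081 m²/s.
V₁ = q/y₁ = 6.081/0.7026 = 8.655 m/s.

V₁ = 8.655 m/s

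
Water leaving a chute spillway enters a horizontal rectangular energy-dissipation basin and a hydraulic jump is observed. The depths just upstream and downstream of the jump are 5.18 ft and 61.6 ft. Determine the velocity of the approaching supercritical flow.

For a rectangular channel the momentum equation gives q² = ½·g·y₁·y₂·(y₁ + y₂) = ½×32.2×5.18×61.6×66.8 = 343070.
q = √343070 = 586 ft²/s.
V₁ = q/y₁ = 586/5.18 = 113 ft/s.

V₁ = 113 ft/s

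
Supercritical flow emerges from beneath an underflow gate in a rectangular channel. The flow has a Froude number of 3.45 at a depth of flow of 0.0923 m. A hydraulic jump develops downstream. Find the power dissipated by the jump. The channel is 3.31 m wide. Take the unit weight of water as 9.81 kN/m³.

Fr₁ = 3.45 (given).
Sequent-depth ratio: y₂/y₁ = ½[√(1 + 8Fr₁²) − 1] = ½[√96.22 − 1] = 4.40.
y₂ = 4.40 × 0.0923 = 0.407 m.
V₁ = Fr₁·√(g·y₁) = 3.45×√(9.81×0.0923) = 3.28 m/s; q = V₁·y₁ = 0.303 m²/s. V₂ = q/y₂ = 0.303/0.407 = 0.745 m/s. E₁ = y₁ + V₁²/2g = 0.642 m; E₂ = y₂ + V₂²/2g = 0.435 m. ΔE = E₁ − E₂ = 0.207 m.
Q = q·b = 0.303 × 3.31 = 1.00 m³/s. P = γ·Q·ΔE = 9.81 × 1.00 × 0.207 = 2.03 kW.

P = 2.03 kW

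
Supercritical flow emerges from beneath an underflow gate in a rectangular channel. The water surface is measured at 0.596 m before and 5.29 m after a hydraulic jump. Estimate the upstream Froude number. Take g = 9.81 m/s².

Fr₁ = 6.62

For a rectangular channel the momentum equation gives q² = ½·g·y₁·y₂·(y₁ + y₂) = ½×9.81×0.596×5.29×5.89 = 91.0.
q = √91.0 = 9.54 m²/s.
V₁ = q/y₁ = 16.0 m/s; Fr₁ = V₁/√(g·y₁) = 6.62.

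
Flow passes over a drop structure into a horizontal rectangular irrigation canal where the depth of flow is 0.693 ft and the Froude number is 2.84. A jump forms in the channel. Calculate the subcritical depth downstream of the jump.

y₂ = 2.46 ft

Fr₁ = 2.84 (given).
Conjugate-depth relation: y₂/y₁ = ½[√(1 + 8Fr₁²) − 1] = ½[√65.52 − 1] = 3.55.
y₂ = 3.55 × 0.693 = 2.46 ft.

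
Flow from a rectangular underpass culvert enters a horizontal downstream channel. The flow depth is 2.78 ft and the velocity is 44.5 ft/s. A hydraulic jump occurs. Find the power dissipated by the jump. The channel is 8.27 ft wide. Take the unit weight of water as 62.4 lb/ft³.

Fr₁ = V₁/√(g·y₁) = 44.5/√(32.2×2.78) = 4.70.
Conjugate-depth relation: y₂/y₁ = ½[√(1 + 8Fr₁²) − 1] = ½[√178.0 − 1] = 6.17.
y₂ = 6.17 × 2.78 = 17.2 ft.
Head loss: ΔE = (y₂ − y₁)³/(4y₁y₂) = (17.2 − 2.78)³/(4×2.78×17.2) = 2970/191 = 15.6 ft.
q = V₁·y₁ = 44.5 × 2.78 = 124 ft²/s. Q = q·b = 124 × 8.27 = 1023 cfs. P = γ·Q·ΔE/550 = 62.4 × 1023 × 15.6 / 550 = 1807 hp.

P = 1807 hp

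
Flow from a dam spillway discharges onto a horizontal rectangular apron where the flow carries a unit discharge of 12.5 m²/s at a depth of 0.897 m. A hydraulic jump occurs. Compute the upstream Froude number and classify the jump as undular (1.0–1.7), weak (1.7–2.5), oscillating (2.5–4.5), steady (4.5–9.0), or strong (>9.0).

V₁ = q/y₁ = 12.5/0.897 = 13.9 m/s. Fr₁ = V₁/√(g·y₁) = 13.9/√(9.81×0.897) = 4.70.
Fr₁ = 4.70 lies in the steady range.

Fr₁ = 4.70; steady jump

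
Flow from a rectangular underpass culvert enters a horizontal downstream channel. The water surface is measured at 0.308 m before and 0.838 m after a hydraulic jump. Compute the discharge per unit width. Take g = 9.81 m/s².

For a rectangular channel the momentum equation gives q² = ½·g·y₁·y₂·(y₁ + y₂) = ½×9.81×0.308×0.838×1.15 = 1.45.
q = √1.45 = 1.20 m²/s.

q = 1.20 m²/s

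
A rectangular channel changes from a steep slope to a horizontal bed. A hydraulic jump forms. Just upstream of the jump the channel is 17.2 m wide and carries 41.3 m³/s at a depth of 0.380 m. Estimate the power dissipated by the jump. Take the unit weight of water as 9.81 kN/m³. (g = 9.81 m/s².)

q = Q/b = 41.3/17.2 = 2.40 m²/s; V₁ = q/y₁ = 6.32 m/s. Fr₁ = V₁/√(g·y₁) = 3.27.
Bélanger equation: y₂/y₁ = ½[√(1 + 8Fr₁²) − 1] = ½[√86.69 − 1] = 4.16.
y₂ = 4.16 × 0.380 = 1.58 m.
V₂ = q/y₂ = 2.40/1.58 = 1.52 m/s. E₁ = y₁ + V₁²/2g = 2.42 m; E₂ = y₂ + V₂²/2g = 1.70 m. ΔE = E₁ − E₂ = 0.718 m.
P = γ·Q·ΔE = 9.81 × 41.3 × 0.718 = 291 kW.

P = 291 kW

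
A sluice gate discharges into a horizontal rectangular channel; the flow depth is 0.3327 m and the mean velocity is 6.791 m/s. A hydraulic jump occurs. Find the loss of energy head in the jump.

ΔE = 0.9728 m

Fr₁ = V₁/√(g·y₁) = 6.791/√(9.81×0.3327) = 3.759.
Conjugate-depth relation: y₂/y₁ = ½[√(1 + 8Fr₁²) − 1] = ½[√114.04 − 1] = 4.839.
y₂ = 4.839 × 0.3327 = 1.610 m.
q = V₁·y₁ = 6.791 × 0.3327 = 2.259 m²/s. V₂ = q/y₂ = 2.259/1.610 = 1.403 m/s. E₁ = y₁ + V₁²/2g = 2.683 m; E₂ = y₂ + V₂²/2g = 1.710 m. ΔE = E₁ − E₂ = 0.9728 m.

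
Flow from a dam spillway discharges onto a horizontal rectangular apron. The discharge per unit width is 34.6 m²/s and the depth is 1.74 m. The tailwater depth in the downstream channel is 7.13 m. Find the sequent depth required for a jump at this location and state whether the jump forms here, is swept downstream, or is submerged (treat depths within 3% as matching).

V₁ = q/y₁ = 34.6/1.74 = 19.9 m/s. Fr₁ = V₁/√(g·y₁) = 19.9/√(9.81×1.74) = 4.81.
Sequent-depth ratio: y₂/y₁ = ½[√(1 + 8Fr₁²) − 1] = ½[√186.3 − 1] = 6.32.
y₂ = 6.32 × 1.74 = 11.0 m.
Tailwater y_tw = 7.13 m: y_tw < y₂, so the jump is swept downstream.

y₂ = 11.0 m; the jump is swept downstream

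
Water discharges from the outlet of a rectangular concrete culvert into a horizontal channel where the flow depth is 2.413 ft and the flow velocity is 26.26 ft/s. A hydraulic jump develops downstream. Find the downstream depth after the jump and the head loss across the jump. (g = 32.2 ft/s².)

Fr₁ = V₁/√(g·y₁) = 26.26/√(32.2×2.413) = 2.979.
Bélanger equation: y₂/y₁ = ½[√(1 + 8Fr₁²) − 1] = ½[√72.001 − 1] = 3.743.
y₂ = 3.743 × 2.413 = 9.031 ft.
Head loss: ΔE = (y₂ − y₁)³/(4y₁y₂) = (9.031 − 2.413)³/(4×2.413×9.031) = 289.9/87.17 = 3.325 ft.

y₂ = 9.031 ft; ΔE = 3.325 ft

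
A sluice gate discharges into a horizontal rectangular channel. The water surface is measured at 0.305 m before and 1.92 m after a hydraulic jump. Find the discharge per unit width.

For a rectangular channel the momentum equation gives q² = ½·g·y₁·y₂·(y₁ + y₂) = ½×9.81×0.305×1.92×2.23 = 6.39.
q = √6.39 = 2.53 m²/s.

q = 2.53 m²/s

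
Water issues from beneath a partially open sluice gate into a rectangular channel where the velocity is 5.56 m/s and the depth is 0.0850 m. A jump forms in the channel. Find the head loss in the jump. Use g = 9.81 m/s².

ΔE = 0.946 m

Fr₁ = V₁/√(g·y₁) = 5.56/√(9.81×0.0850) = 6.09.
Sequent-depth ratio: y₂/y₁ = ½[√(1 + 8Fr₁²) − 1] = ½[√297.6 − 1] = 8.13.
y₂ = 8.13 × 0.0850 = 0.691 m.
Head loss: ΔE = (y₂ − y₁)³/(4y₁y₂) = (0.691 − 0.0850)³/(4×0.0850×0.691) = 0.222/0.235 = 0.946 m.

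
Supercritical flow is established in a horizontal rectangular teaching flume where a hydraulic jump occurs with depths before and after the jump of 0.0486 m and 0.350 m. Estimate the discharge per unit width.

For a rectangular channel the momentum equation gives q² = ½·g·y₁·y₂·(y₁ + y₂) = ½×9.81×0.0486×0.350×0.399 = 0.0333.
q = √0.0333 = 0.182 m²/s.

q = 0.182 m²/s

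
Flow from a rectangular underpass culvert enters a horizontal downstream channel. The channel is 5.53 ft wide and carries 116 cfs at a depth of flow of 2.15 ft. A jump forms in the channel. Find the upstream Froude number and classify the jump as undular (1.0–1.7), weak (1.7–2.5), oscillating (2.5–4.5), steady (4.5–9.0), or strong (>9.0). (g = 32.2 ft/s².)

Fr₁ = 1.17; undular jump

q = Q/b = 116/5.53 = 21.0 ft²/s; V₁ = q/y₁ = 9.76 ft/s. Fr₁ = V₁/√(g·y₁) = 1.17.
Fr₁ = 1.17 lies in the undular range.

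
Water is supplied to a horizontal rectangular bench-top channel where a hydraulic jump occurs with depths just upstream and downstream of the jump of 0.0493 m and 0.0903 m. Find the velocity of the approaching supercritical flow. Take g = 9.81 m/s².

V₁ = 1.12 m/s

For a rectangular channel the momentum equation gives q² = ½·g·y₁·y₂·(y₁ + y₂) = ½×9.81×0.0493×0.0903×0.140 = 0.00305.
q = √0.00305 = 0.0552 m²/s.
V₁ = q/y₁ = 0.0552/0.0493 = 1.12 m/s.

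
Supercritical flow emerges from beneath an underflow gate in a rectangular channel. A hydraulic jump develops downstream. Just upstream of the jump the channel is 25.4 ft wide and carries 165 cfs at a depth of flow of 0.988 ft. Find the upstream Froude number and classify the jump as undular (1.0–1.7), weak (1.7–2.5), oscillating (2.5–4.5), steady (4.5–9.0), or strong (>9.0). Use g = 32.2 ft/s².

Fr₁ = 1.17; undular jump

q = Q/b = 165/25.4 = 6.50 ft²/s; V₁ = q/y₁ = 6.57 ft/s. Fr₁ = V₁/√(g·y₁) = 1.17.
Fr₁ = 1.17 lies in the undular range.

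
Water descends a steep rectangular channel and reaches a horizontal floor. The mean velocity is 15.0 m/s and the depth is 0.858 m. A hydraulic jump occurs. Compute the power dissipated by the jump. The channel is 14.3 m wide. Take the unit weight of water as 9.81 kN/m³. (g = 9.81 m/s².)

P = 11231 kW

Fr₁ = V₁/√(g·y₁) = 15.0/√(9.81×0.858) = 5.17.
From the momentum equation for a rectangular channel, y₂/y₁ = ½[√(1 + 8Fr₁²) − 1] = ½[√214.9 − 1] = 6.83.
y₂ = 6.83 × 0.858 = 5.86 m.
Head loss: ΔE = (y₂ − y₁)³/(4y₁y₂) = (5.86 − 0.858)³/(4×0.858×5.86) = 125/20.1 = 6.22 m.
q = V₁·y₁ = 15.0 × 0.858 = 12.9 m²/s. Q = q·b = 12.9 × 14.3 = 184 m³/s. P = γ·Q·ΔE = 9.81 × 184 × 6.22 = 11231 kW.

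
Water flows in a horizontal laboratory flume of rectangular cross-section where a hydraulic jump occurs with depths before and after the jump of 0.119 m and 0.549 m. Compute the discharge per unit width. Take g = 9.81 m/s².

q = 0.463 m²/s

For a rectangular channel the momentum equation gives q² = ½·g·y₁·y₂·(y₁ + y₂) = ½×9.81×0.119×0.549×0.668 = 0.214.
q = √0.214 = 0.463 m²/s.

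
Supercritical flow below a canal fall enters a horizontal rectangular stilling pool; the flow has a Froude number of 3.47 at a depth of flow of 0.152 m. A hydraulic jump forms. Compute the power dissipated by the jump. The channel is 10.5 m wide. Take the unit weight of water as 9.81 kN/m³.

Fr₁ = 3.47 (given).
Bélanger equation: y₂/y₁ = ½[√(1 + 8Fr₁²) − 1] = ½[√97.33 − 1] = 4.43.
y₂ = 4.43 × 0.152 = 0.674 m.
V₁ = Fr₁·√(g·y₁) = 3.47×√(9.81×0.152) = 4.24 m/s; q = V₁·y₁ = 0.644 m²/s. V₂ = q/y₂ = 0.644/0.674 = 0.956 m/s. E₁ = y₁ + V₁²/2g = 1.07 m; E₂ = y₂ + V₂²/2g = 0.720 m. ΔE = E₁ − E₂ = 0.347 m.
Q = q·b = 0.644 × 10.5 = 6.76 m³/s. P = γ·Q·ΔE = 9.81 × 6.76 × 0.347 = 23.0 kW.

P = 23.0 kW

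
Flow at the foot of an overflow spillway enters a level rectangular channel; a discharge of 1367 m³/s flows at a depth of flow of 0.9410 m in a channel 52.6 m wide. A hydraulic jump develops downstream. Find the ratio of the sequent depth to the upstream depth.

y₂/y₁ = 12.36

q = Q/b = 1367/52.6 = 25.99 m²/s; V₁ = q/y₁ = 27.62 m/s. Fr₁ = V₁/√(g·y₁) = 9.090.
From the momentum equation for a rectangular channel, y₂/y₁ = ½[√(1 + 8Fr₁²) − 1] = ½[√662.02 − 1] = 12.36.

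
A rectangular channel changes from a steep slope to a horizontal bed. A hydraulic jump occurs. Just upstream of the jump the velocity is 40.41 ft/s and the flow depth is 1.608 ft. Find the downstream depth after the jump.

y₂ = 11.99 ft

Fr₁ = V₁/√(g·y₁) = 40.41/√(32.2×1.608) = 5.616.
Sequent-depth ratio: y₂/y₁ = ½[√(1 + 8Fr₁²) − 1] = ½[√253.30 − 1] = 7.458.
y₂ = 7.458 × 1.608 = 11.99 ft.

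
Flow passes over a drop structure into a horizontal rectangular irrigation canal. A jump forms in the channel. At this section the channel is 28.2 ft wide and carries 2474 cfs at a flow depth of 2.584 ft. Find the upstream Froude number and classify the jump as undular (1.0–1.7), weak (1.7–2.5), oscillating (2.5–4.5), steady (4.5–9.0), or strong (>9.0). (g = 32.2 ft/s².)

Fr₁ = 3.722; oscillating jump

q = Q/b = 2474/28.2 = 87.73 ft²/s; V₁ = q/y₁ = 33.95 ft/s. Fr₁ = V₁/√(g·y₁) = 3.722.
Fr₁ = 3.722 lies in the oscillating range.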